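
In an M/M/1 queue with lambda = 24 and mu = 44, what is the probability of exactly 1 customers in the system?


rho = 24/44; P(n) = (1-rho)*rho^n = (1-24/44)*(24/44)^1 = 0.2479

0.2479


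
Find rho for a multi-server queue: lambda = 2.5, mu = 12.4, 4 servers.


rho = lambda / (c * mu) = 2.5 / (4 * 12.4) = 0.0504

0.0504


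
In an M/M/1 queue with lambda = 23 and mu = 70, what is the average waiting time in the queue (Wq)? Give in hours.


rho = 23/70; Wq = rho/(mu - lambda) = 0.007 hours

0.007 hours


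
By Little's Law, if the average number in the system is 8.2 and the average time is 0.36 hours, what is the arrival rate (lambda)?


lambda = L / W = 8.2 / 0.36 = 22.78 per hour

22.78 per hour


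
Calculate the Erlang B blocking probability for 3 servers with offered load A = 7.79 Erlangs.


B(N,A) = (A^N/N!) / sum(A^k/k!, k=0..N) with N=3, A=7.79 = 0.6681

0.6681


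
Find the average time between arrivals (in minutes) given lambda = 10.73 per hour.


Mean interarrival time = 60/lambda = 60/10.73 = 5.59 minutes

5.59 minutes


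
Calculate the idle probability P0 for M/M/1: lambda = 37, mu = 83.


P0 = 1 - rho = 1 - 37/83 = 0.5542

0.5542


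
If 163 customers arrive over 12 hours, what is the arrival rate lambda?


lambda = total arrivals / time = 163 / 12 = 13.58 per hour

13.58 per hour


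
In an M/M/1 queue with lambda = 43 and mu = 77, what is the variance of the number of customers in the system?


rho = 43/77; Var(N) = rho/(1-rho)^2 = 2.86

2.86


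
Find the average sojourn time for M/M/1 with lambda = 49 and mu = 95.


W = 1/(mu - lambda) = 1/(95 - 49) = 0.0217 hours

0.0217 hours


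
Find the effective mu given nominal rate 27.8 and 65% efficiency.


Effective rate = mu * efficiency = 27.8 * 0.65 = 18.07 per hour

18.07 per hour


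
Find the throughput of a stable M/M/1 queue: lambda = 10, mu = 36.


For a stable queue (lambda < mu), throughput = lambda = 10 per hour

10 per hour


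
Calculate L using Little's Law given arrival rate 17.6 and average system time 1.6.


L = lambda * W = 17.6 * 1.6 = 28.16

28.16


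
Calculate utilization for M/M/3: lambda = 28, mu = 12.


rho = lambda/(c*mu) = 28/(3*12) = 0.7778

0.7778


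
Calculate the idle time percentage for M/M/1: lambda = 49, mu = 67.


Idle fraction = (1 - rho) * 100 = (1 - 49/67) * 100 = 26.9%

26.9%


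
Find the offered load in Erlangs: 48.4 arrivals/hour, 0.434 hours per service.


Offered load a = lambda * E[S] = 48.4 * 0.434 = 21.01 Erlangs

21.01 Erlangs


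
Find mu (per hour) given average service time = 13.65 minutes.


mu = 60 / avg_service_time = 60 / 13.65 = 4.4 per hour

4.4 per hour


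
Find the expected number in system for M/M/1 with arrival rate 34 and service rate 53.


rho = 34/53; L = rho/(1-rho) = 1.79

1.79


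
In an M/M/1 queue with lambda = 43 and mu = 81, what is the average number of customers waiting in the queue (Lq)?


rho = 43/81; Lq = rho^2/(1-rho) = 0.6

0.6


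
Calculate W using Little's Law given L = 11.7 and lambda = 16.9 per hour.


W = L / lambda = 11.7 / 16.9 = 0.6923 hours

0.6923 hours


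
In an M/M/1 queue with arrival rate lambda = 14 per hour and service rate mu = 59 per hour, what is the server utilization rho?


rho = lambda/mu = 14/59 = 0.2373

0.2373


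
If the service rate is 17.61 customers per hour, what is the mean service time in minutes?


Mean service time = 60/mu = 60/17.61 = 3.41 minutes

3.41 minutes


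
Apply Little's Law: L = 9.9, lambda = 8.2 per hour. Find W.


W = L / lambda = 9.9 / 8.2 = 1.2073 hours

1.2073 hours


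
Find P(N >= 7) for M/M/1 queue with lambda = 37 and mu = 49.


P(N >= 7) = rho^7 = (37/49)^7 = 0.14

0.14


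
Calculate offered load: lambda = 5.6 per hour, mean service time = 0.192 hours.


Offered load a = lambda * E[S] = 5.6 * 0.192 = 1.08 Erlangs

1.08 Erlangs


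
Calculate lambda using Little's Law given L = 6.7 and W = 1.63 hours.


lambda = L / W = 6.7 / 1.63 = 4.11 per hour

4.11 per hour


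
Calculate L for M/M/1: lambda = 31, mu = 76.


rho = 31/76; L = rho/(1-rho) = 0.69

0.69


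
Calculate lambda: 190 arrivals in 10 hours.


lambda = total arrivals / time = 190 / 10 = 19.0 per hour

19.0 per hour


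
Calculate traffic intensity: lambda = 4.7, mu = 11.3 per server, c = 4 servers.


rho = lambda / (c * mu) = 4.7 / (4 * 11.3) = 0.104

0.104


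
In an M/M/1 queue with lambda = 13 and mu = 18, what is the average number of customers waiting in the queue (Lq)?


rho = 13/18; Lq = rho^2/(1-rho) = 1.88

1.88


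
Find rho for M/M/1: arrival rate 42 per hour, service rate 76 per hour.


rho = lambda/mu = 42/76 = 0.5526

0.5526


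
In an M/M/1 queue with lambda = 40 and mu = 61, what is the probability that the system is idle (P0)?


P0 = 1 - rho = 1 - 40/61 = 0.3443

0.3443


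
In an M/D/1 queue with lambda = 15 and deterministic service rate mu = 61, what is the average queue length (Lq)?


M/D/1: Lq = rho^2 / (2*(1-rho)) where rho = 15/61; Lq = 0.04

0.04


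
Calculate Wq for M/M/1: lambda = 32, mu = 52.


rho = 32/52; Wq = rho/(mu - lambda) = 0.0308 hours

0.0308 hours


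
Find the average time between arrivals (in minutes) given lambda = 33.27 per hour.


Mean interarrival time = 60/lambda = 60/33.27 = 1.8 minutes

1.8 minutes


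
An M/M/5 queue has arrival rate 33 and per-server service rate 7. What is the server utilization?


rho = lambda/(c*mu) = 33/(5*7) = 0.9429

0.9429


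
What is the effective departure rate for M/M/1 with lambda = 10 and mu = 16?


For a stable queue (lambda < mu), throughput = lambda = 10 per hour

10 per hour


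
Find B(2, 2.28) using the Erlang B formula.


B(N,A) = (A^N/N!) / sum(A^k/k!, k=0..N) with N=2, A=2.28 = 0.4421

0.4421


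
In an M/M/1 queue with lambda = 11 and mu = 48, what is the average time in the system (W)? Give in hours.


W = 1/(mu - lambda) = 1/(48 - 11) = 0.027 hours

0.027 hours


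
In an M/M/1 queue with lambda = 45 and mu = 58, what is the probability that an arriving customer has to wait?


P(wait) = rho = lambda/mu = 45/58 = 0.7759

0.7759


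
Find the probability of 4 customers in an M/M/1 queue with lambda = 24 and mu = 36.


rho = 24/36; P(n) = (1-rho)*rho^n = (1-24/36)*(24/36)^4 = 0.0658

0.0658


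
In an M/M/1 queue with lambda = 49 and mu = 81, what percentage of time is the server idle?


Idle fraction = (1 - rho) * 100 = (1 - 49/81) * 100 = 39.5%

39.5%


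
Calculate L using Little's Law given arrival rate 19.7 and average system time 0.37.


L = lambda * W = 19.7 * 0.37 = 7.29

7.29


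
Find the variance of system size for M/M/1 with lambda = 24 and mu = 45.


rho = 24/45; Var(N) = rho/(1-rho)^2 = 2.45

2.45


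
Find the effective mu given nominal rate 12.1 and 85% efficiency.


Effective rate = mu * efficiency = 12.1 * 0.85 = 10.29 per hour

10.29 per hour


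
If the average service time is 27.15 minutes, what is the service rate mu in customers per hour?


mu = 60 / avg_service_time = 60 / 27.15 = 2.21 per hour

2.21 per hour


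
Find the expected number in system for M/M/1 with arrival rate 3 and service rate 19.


rho = 3/19; L = rho/(1-rho) = 0.19

0.19


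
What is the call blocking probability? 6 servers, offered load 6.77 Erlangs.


B(N,A) = (A^N/N!) / sum(A^k/k!, k=0..N) with N=6, A=6.77 = 0.3168

0.3168


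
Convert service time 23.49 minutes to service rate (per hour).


mu = 60 / avg_service_time = 60 / 23.49 = 2.55 per hour

2.55 per hour


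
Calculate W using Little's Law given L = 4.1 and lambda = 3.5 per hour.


W = L / lambda = 4.1 / 3.5 = 1.1714 hours

1.1714 hours


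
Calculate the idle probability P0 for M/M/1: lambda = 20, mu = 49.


P0 = 1 - rho = 1 - 20/49 = 0.5918

0.5918


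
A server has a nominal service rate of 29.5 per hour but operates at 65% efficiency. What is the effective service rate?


Effective rate = mu * efficiency = 29.5 * 0.65 = 19.18 per hour

19.18 per hour


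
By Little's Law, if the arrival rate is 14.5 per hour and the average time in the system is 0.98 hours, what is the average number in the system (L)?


L = lambda * W = 14.5 * 0.98 = 14.21

14.21


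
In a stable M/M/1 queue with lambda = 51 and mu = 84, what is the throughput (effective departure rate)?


For a stable queue (lambda < mu), throughput = lambda = 51 per hour

51 per hour


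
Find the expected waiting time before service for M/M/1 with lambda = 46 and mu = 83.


rho = 46/83; Wq = rho/(mu - lambda) = 0.015 hours

0.015 hours


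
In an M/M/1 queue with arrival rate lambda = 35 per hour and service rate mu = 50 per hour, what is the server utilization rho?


rho = lambda/mu = 35/50 = 0.7

0.7


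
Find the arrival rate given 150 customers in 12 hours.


lambda = total arrivals / time = 150 / 12 = 12.5 per hour

12.5 per hour


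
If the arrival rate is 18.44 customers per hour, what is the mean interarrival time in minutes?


Mean interarrival time = 60/lambda = 60/18.44 = 3.25 minutes

3.25 minutes


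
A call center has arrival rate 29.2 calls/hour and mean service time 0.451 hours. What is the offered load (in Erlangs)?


Offered load a = lambda * E[S] = 29.2 * 0.451 = 13.17 Erlangs

13.17 Erlangs


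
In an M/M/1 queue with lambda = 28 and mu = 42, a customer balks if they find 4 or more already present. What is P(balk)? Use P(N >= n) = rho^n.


P(N >= 4) = rho^4 = (28/42)^4 = 0.1975

0.1975


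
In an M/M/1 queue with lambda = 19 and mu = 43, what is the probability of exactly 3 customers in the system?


rho = 19/43; P(n) = (1-rho)*rho^n = (1-19/43)*(19/43)^3 = 0.0482

0.0482


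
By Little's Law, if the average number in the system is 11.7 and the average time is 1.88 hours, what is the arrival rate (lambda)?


lambda = L / W = 11.7 / 1.88 = 6.22 per hour

6.22 per hour


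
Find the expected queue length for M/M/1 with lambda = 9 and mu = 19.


rho = 9/19; Lq = rho^2/(1-rho) = 0.43

0.43


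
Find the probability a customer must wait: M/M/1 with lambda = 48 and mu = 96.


P(wait) = rho = lambda/mu = 48/96 = 0.5

0.5


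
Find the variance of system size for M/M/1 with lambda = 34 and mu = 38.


rho = 34/38; Var(N) = rho/(1-rho)^2 = 80.75

80.75


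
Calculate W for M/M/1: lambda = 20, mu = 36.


W = 1/(mu - lambda) = 1/(36 - 20) = 0.0625 hours

0.0625 hours


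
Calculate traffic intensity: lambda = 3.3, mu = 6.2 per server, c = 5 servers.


rho = lambda / (c * mu) = 3.3 / (5 * 6.2) = 0.1065

0.1065


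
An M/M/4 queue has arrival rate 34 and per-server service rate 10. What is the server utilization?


rho = lambda/(c*mu) = 34/(4*10) = 0.85

0.85


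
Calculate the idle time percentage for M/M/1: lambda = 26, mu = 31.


Idle fraction = (1 - rho) * 100 = (1 - 26/31) * 100 = 16.1%

16.1%


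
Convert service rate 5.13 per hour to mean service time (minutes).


Mean service time = 60/mu = 60/5.13 = 11.7 minutes

11.7 minutes


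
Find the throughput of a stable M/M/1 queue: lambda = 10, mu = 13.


For a stable queue (lambda < mu), throughput = lambda = 10 per hour

10 per hour


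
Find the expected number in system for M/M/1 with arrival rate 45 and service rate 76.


rho = 45/76; L = rho/(1-rho) = 1.45

1.45


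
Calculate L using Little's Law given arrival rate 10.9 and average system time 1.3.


L = lambda * W = 10.9 * 1.3 = 14.17

14.17


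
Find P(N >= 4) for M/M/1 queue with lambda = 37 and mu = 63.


P(N >= 4) = rho^4 = (37/63)^4 = 0.119

0.119


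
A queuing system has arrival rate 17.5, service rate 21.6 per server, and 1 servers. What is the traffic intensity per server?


rho = lambda / (c * mu) = 17.5 / (1 * 21.6) = 0.8102

0.8102


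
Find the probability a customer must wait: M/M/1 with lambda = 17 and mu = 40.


P(wait) = rho = lambda/mu = 17/40 = 0.425

0.425


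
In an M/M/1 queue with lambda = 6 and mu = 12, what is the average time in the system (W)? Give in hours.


W = 1/(mu - lambda) = 1/(12 - 6) = 0.1667 hours

0.1667 hours


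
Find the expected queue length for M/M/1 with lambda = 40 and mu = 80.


rho = 40/80; Lq = rho^2/(1-rho) = 0.5

0.5


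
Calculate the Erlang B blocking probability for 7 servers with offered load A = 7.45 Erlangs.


B(N,A) = (A^N/N!) / sum(A^k/k!, k=0..N) with N=7, A=7.45 = 0.2762

0.2762


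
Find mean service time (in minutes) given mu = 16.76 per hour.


Mean service time = 60/mu = 60/16.76 = 3.58 minutes

3.58 minutes


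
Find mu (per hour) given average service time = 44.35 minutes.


mu = 60 / avg_service_time = 60 / 44.35 = 1.35 per hour

1.35 per hour


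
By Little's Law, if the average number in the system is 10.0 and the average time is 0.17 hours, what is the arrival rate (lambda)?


lambda = L / W = 10.0 / 0.17 = 58.82 per hour

58.82 per hour


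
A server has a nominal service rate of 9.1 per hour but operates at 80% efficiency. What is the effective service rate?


Effective rate = mu * efficiency = 9.1 * 0.8 = 7.28 per hour

7.28 per hour


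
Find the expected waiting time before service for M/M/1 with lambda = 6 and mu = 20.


rho = 6/20; Wq = rho/(mu - lambda) = 0.0214 hours

0.0214 hours


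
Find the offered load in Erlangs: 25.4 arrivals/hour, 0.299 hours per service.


Offered load a = lambda * E[S] = 25.4 * 0.299 = 7.59 Erlangs

7.59 Erlangs


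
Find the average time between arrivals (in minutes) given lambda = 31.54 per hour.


Mean interarrival time = 60/lambda = 60/31.54 = 1.9 minutes

1.9 minutes


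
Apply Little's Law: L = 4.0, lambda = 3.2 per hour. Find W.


W = L / lambda = 4.0 / 3.2 = 1.25 hours

1.25 hours


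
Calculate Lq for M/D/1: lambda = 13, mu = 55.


M/D/1: Lq = rho^2 / (2*(1-rho)) where rho = 13/55; Lq = 0.04

0.04


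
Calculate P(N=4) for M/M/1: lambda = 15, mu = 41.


rho = 15/41; P(n) = (1-rho)*rho^n = (1-15/41)*(15/41)^4 = 0.0114

0.0114


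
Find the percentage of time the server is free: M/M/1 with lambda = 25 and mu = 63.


Idle fraction = (1 - rho) * 100 = (1 - 25/63) * 100 = 60.3%

60.3%


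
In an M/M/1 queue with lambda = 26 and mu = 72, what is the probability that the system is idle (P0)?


P0 = 1 - rho = 1 - 26/72 = 0.6389

0.6389


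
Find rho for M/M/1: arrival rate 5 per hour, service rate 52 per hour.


rho = lambda/mu = 5/52 = 0.0962

0.0962


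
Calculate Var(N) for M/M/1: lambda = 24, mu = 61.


rho = 24/61; Var(N) = rho/(1-rho)^2 = 1.07

1.07


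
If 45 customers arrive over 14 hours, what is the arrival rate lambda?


lambda = total arrivals / time = 45 / 14 = 3.21 per hour

3.21 per hour


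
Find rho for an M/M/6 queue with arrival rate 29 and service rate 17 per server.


rho = lambda/(c*mu) = 29/(6*17) = 0.2843

0.2843


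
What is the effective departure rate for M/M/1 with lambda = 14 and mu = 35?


For a stable queue (lambda < mu), throughput = lambda = 14 per hour

14 per hour


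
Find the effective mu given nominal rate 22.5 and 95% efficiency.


Effective rate = mu * efficiency = 22.5 * 0.95 = 21.38 per hour

21.38 per hour


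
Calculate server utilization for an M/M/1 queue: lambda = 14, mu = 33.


rho = lambda/mu = 14/33 = 0.4242

0.4242


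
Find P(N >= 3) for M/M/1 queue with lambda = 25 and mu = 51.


P(N >= 3) = rho^3 = (25/51)^3 = 0.1178

0.1178


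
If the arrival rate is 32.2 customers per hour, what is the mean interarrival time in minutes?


Mean interarrival time = 60/lambda = 60/32.2 = 1.86 minutes

1.86 minutes


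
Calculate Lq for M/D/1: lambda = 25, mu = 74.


M/D/1: Lq = rho^2 / (2*(1-rho)) where rho = 25/74; Lq = 0.09

0.09


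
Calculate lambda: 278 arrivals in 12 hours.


lambda = total arrivals / time = 278 / 12 = 23.17 per hour

23.17 per hour


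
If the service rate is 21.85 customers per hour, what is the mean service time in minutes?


Mean service time = 60/mu = 60/21.85 = 2.75 minutes

2.75 minutes


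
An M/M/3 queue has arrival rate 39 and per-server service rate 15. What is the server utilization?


rho = lambda/(c*mu) = 39/(3*15) = 0.8667

0.8667


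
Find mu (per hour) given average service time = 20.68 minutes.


mu = 60 / avg_service_time = 60 / 20.68 = 2.9 per hour

2.9 per hour


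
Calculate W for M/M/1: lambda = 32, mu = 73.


W = 1/(mu - lambda) = 1/(73 - 32) = 0.0244 hours

0.0244 hours


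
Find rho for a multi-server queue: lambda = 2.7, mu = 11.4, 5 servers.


rho = lambda / (c * mu) = 2.7 / (5 * 11.4) = 0.0474

0.0474


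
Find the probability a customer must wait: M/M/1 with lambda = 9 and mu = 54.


P(wait) = rho = lambda/mu = 9/54 = 0.1667

0.1667


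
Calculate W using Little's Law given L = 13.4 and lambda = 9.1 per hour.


W = L / lambda = 13.4 / 9.1 = 1.4725 hours

1.4725 hours


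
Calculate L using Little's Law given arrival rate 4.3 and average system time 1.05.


L = lambda * W = 4.3 * 1.05 = 4.52

4.52


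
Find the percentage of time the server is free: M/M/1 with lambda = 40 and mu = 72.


Idle fraction = (1 - rho) * 100 = (1 - 40/72) * 100 = 44.4%

44.4%


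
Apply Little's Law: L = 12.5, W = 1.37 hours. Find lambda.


lambda = L / W = 12.5 / 1.37 = 9.12 per hour

9.12 per hour


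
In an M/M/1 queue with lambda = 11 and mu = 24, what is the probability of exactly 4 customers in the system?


rho = 11/24; P(n) = (1-rho)*rho^n = (1-11/24)*(11/24)^4 = 0.0239

0.0239


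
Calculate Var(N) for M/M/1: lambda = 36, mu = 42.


rho = 36/42; Var(N) = rho/(1-rho)^2 = 42.0

42.0


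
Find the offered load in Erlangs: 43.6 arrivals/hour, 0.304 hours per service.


Offered load a = lambda * E[S] = 43.6 * 0.304 = 13.25 Erlangs

13.25 Erlangs


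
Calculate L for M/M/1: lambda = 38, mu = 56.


rho = 38/56; L = rho/(1-rho) = 2.11

2.11


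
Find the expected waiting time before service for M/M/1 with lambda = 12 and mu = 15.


rho = 12/15; Wq = rho/(mu - lambda) = 0.2667 hours

0.2667 hours


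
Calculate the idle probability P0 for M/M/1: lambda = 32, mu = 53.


P0 = 1 - rho = 1 - 32/53 = 0.3962

0.3962


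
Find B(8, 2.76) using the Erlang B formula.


B(N,A) = (A^N/N!) / sum(A^k/k!, k=0..N) with N=8, A=2.76 = 0.0053

0.0053


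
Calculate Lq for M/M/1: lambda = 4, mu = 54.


rho = 4/54; Lq = rho^2/(1-rho) = 0.01

0.01


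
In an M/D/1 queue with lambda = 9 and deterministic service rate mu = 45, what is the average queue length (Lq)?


M/D/1: Lq = rho^2 / (2*(1-rho)) where rho = 9/45; Lq = 0.03

0.03


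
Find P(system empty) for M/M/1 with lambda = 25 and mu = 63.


P0 = 1 - rho = 1 - 25/63 = 0.6032

0.6032


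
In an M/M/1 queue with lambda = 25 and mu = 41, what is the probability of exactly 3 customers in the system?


rho = 25/41; P(n) = (1-rho)*rho^n = (1-25/41)*(25/41)^3 = 0.0885

0.0885


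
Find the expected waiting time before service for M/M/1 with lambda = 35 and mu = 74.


rho = 35/74; Wq = rho/(mu - lambda) = 0.0121 hours

0.0121 hours


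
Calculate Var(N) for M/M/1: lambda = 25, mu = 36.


rho = 25/36; Var(N) = rho/(1-rho)^2 = 7.44

7.44


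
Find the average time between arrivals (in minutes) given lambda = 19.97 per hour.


Mean interarrival time = 60/lambda = 60/19.97 = 3.0 minutes

3.0 minutes


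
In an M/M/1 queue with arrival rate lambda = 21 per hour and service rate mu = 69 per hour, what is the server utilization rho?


rho = lambda/mu = 21/69 = 0.3043

0.3043


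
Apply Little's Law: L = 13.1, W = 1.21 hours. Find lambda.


lambda = L / W = 13.1 / 1.21 = 10.83 per hour

10.83 per hour


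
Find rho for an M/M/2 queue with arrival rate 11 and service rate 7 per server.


rho = lambda/(c*mu) = 11/(2*7) = 0.7857

0.7857


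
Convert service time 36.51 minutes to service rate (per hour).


mu = 60 / avg_service_time = 60 / 36.51 = 1.64 per hour

1.64 per hour


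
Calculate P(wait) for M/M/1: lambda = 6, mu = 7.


P(wait) = rho = lambda/mu = 6/7 = 0.8571

0.8571


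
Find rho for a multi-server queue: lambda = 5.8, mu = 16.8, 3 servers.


rho = lambda / (c * mu) = 5.8 / (3 * 16.8) = 0.1151

0.1151


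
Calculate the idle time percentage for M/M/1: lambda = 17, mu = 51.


Idle fraction = (1 - rho) * 100 = (1 - 17/51) * 100 = 66.7%

66.7%


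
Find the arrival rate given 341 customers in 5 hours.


lambda = total arrivals / time = 341 / 5 = 68.2 per hour

68.2 per hour


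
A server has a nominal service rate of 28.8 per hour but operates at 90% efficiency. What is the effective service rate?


Effective rate = mu * efficiency = 28.8 * 0.9 = 25.92 per hour

25.92 per hour


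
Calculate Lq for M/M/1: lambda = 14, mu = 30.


rho = 14/30; Lq = rho^2/(1-rho) = 0.41

0.41


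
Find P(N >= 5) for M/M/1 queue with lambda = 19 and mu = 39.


P(N >= 5) = rho^5 = (19/39)^5 = 0.0274

0.0274


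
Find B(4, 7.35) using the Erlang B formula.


B(N,A) = (A^N/N!) / sum(A^k/k!, k=0..N) with N=4, A=7.35 = 0.545

0.545


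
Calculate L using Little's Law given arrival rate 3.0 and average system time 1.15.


L = lambda * W = 3.0 * 1.15 = 3.45

3.45


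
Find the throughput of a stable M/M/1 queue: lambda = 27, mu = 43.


For a stable queue (lambda < mu), throughput = lambda = 27 per hour

27 per hour


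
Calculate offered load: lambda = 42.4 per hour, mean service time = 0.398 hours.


Offered load a = lambda * E[S] = 42.4 * 0.398 = 16.88 Erlangs

16.88 Erlangs


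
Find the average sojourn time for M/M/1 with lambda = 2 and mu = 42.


W = 1/(mu - lambda) = 1/(42 - 2) = 0.025 hours

0.025 hours


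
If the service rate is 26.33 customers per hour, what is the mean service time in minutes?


Mean service time = 60/mu = 60/26.33 = 2.28 minutes

2.28 minutes


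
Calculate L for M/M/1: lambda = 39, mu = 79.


rho = 39/79; L = rho/(1-rho) = 0.97

0.97


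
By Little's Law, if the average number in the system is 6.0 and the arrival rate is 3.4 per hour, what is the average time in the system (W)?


W = L / lambda = 6.0 / 3.4 = 1.7647 hours

1.7647 hours


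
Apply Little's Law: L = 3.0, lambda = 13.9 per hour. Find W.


W = L / lambda = 3.0 / 13.9 = 0.2158 hours

0.2158 hours


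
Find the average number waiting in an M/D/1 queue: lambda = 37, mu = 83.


M/D/1: Lq = rho^2 / (2*(1-rho)) where rho = 37/83; Lq = 0.18

0.18


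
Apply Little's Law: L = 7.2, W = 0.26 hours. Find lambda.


lambda = L / W = 7.2 / 0.26 = 27.69 per hour

27.69 per hour


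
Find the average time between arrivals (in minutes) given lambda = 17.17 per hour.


Mean interarrival time = 60/lambda = 60/17.17 = 3.49 minutes

3.49 minutes


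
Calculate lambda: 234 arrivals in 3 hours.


lambda = total arrivals / time = 234 / 3 = 78.0 per hour

78.0 per hour


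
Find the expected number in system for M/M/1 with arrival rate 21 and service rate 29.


rho = 21/29; L = rho/(1-rho) = 2.63

2.63


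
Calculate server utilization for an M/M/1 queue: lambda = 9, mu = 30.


rho = lambda/mu = 9/30 = 0.3

0.3


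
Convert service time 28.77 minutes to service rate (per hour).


mu = 60 / avg_service_time = 60 / 28.77 = 2.09 per hour

2.09 per hour


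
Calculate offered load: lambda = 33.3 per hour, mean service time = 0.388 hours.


Offered load a = lambda * E[S] = 33.3 * 0.388 = 12.92 Erlangs

12.92 Erlangs


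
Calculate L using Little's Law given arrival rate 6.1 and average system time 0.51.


L = lambda * W = 6.1 * 0.51 = 3.11

3.11


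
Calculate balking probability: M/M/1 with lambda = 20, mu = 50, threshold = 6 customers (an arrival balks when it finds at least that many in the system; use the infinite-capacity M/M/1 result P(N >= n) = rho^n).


P(N >= 6) = rho^6 = (20/50)^6 = 0.0041

0.0041


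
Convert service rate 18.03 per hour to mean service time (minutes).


Mean service time = 60/mu = 60/18.03 = 3.33 minutes

3.33 minutes


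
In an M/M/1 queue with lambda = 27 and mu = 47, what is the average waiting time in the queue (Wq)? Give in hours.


rho = 27/47; Wq = rho/(mu - lambda) = 0.0287 hours

0.0287 hours


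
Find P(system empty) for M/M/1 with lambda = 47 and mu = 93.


P0 = 1 - rho = 1 - 47/93 = 0.4946

0.4946


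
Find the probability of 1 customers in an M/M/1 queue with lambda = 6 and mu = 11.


rho = 6/11; P(n) = (1-rho)*rho^n = (1-6/11)*(6/11)^1 = 0.2479

0.2479


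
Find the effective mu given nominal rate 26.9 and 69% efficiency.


Effective rate = mu * efficiency = 26.9 * 0.69 = 18.56 per hour

18.56 per hour


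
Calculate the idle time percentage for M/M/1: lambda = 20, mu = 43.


Idle fraction = (1 - rho) * 100 = (1 - 20/43) * 100 = 53.5%

53.5%


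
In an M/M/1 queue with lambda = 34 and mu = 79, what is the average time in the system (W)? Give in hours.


W = 1/(mu - lambda) = 1/(79 - 34) = 0.0222 hours

0.0222 hours


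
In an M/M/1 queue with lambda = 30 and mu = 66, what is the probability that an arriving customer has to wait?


P(wait) = rho = lambda/mu = 30/66 = 0.4545

0.4545


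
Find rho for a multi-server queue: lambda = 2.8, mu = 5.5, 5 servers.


rho = lambda / (c * mu) = 2.8 / (5 * 5.5) = 0.1018

0.1018


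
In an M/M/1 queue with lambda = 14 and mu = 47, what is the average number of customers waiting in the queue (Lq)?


rho = 14/47; Lq = rho^2/(1-rho) = 0.13

0.13


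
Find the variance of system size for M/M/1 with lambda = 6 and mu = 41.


rho = 6/41; Var(N) = rho/(1-rho)^2 = 0.2

0.2


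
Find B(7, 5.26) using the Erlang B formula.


B(N,A) = (A^N/N!) / sum(A^k/k!, k=0..N) with N=7, A=5.26 = 0.137

0.137


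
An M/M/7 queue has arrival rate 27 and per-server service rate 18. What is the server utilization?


rho = lambda/(c*mu) = 27/(7*18) = 0.2143

0.2143


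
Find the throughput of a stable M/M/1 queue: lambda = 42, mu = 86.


For a stable queue (lambda < mu), throughput = lambda = 42 per hour

42 per hour


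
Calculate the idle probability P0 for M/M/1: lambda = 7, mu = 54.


P0 = 1 - rho = 1 - 7/54 = 0.8704

0.8704


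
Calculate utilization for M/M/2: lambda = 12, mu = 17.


rho = lambda/(c*mu) = 12/(2*17) = 0.3529

0.3529


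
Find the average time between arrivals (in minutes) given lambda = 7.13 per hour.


Mean interarrival time = 60/lambda = 60/7.13 = 8.42 minutes

8.42 minutes


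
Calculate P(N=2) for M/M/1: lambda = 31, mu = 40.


rho = 31/40; P(n) = (1-rho)*rho^n = (1-31/40)*(31/40)^2 = 0.1351

0.1351


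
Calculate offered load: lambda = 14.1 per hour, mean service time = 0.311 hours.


Offered load a = lambda * E[S] = 14.1 * 0.311 = 4.39 Erlangs

4.39 Erlangs


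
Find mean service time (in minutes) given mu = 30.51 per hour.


Mean service time = 60/mu = 60/30.51 = 1.97 minutes

1.97 minutes


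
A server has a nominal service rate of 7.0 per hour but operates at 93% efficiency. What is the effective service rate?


Effective rate = mu * efficiency = 7.0 * 0.93 = 6.51 per hour

6.51 per hour


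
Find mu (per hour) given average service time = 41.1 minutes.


mu = 60 / avg_service_time = 60 / 41.1 = 1.46 per hour

1.46 per hour


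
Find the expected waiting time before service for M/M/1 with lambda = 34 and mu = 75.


rho = 34/75; Wq = rho/(mu - lambda) = 0.0111 hours

0.0111 hours


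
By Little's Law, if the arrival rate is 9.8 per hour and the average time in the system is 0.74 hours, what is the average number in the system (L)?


L = lambda * W = 9.8 * 0.74 = 7.25

7.25


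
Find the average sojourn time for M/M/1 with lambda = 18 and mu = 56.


W = 1/(mu - lambda) = 1/(56 - 18) = 0.0263 hours

0.0263 hours


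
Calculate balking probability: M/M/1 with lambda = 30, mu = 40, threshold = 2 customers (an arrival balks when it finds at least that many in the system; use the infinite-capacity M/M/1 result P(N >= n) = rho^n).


P(N >= 2) = rho^2 = (30/40)^2 = 0.5625

0.5625


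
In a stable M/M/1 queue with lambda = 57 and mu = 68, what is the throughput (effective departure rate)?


For a stable queue (lambda < mu), throughput = lambda = 57 per hour

57 per hour


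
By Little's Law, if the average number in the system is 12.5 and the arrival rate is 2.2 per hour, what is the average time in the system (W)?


W = L / lambda = 12.5 / 2.2 = 5.6818 hours

5.6818 hours


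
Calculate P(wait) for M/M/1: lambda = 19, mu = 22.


P(wait) = rho = lambda/mu = 19/22 = 0.8636

0.8636


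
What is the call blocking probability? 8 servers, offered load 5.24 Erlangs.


B(N,A) = (A^N/N!) / sum(A^k/k!, k=0..N) with N=8, A=5.24 = 0.0816

0.0816


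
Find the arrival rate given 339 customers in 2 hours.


lambda = total arrivals / time = 339 / 2 = 169.5 per hour

169.5 per hour


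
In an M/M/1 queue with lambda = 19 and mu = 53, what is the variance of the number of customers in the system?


rho = 19/53; Var(N) = rho/(1-rho)^2 = 0.87

0.87


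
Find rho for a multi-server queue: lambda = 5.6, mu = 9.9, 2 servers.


rho = lambda / (c * mu) = 5.6 / (2 * 9.9) = 0.2828

0.2828


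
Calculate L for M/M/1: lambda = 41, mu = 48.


rho = 41/48; L = rho/(1-rho) = 5.86

5.86


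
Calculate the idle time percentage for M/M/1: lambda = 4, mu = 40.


Idle fraction = (1 - rho) * 100 = (1 - 4/40) * 100 = 90.0%

90.0%


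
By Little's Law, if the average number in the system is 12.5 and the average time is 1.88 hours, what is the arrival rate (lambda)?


lambda = L / W = 12.5 / 1.88 = 6.65 per hour

6.65 per hour


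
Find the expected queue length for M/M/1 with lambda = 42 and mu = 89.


rho = 42/89; Lq = rho^2/(1-rho) = 0.42

0.42


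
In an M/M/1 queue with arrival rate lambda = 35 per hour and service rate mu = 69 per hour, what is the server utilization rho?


rho = lambda/mu = 35/69 = 0.5072

0.5072


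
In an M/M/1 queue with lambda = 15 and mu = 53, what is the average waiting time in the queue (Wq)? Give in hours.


rho = 15/53; Wq = rho/(mu - lambda) = 0.0074 hours

0.0074 hours


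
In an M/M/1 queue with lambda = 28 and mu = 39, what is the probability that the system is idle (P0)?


P0 = 1 - rho = 1 - 28/39 = 0.2821

0.2821


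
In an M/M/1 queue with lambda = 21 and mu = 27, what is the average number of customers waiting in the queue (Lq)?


rho = 21/27; Lq = rho^2/(1-rho) = 2.72

2.72


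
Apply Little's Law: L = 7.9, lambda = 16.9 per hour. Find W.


W = L / lambda = 7.9 / 16.9 = 0.4675 hours

0.4675 hours


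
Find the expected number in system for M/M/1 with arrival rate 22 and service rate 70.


rho = 22/70; L = rho/(1-rho) = 0.46

0.46


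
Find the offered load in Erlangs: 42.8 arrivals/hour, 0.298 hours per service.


Offered load a = lambda * E[S] = 42.8 * 0.298 = 12.75 Erlangs

12.75 Erlangs


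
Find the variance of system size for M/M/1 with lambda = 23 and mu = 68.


rho = 23/68; Var(N) = rho/(1-rho)^2 = 0.77

0.77


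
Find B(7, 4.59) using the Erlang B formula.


B(N,A) = (A^N/N!) / sum(A^k/k!, k=0..N) with N=7, A=4.59 = 0.0955

0.0955


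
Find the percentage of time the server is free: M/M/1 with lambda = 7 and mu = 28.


Idle fraction = (1 - rho) * 100 = (1 - 7/28) * 100 = 75.0%

75.0%


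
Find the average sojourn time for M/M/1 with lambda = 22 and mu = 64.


W = 1/(mu - lambda) = 1/(64 - 22) = 0.0238 hours

0.0238 hours


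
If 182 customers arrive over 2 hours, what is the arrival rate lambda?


lambda = total arrivals / time = 182 / 2 = 91.0 per hour

91.0 per hour


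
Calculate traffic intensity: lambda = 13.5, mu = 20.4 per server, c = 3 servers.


rho = lambda / (c * mu) = 13.5 / (3 * 20.4) = 0.2206

0.2206


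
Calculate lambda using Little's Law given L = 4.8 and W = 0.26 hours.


lambda = L / W = 4.8 / 0.26 = 18.46 per hour

18.46 per hour


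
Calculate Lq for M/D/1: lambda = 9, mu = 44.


M/D/1: Lq = rho^2 / (2*(1-rho)) where rho = 9/44; Lq = 0.03

0.03


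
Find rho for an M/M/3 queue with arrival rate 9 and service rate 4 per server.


rho = lambda/(c*mu) = 9/(3*4) = 0.75

0.75


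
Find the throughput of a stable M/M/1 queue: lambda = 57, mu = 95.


For a stable queue (lambda < mu), throughput = lambda = 57 per hour

57 per hour


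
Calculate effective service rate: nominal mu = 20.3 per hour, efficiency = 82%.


Effective rate = mu * efficiency = 20.3 * 0.82 = 16.65 per hour

16.65 per hour


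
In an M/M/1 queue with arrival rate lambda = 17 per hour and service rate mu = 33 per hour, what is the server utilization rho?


rho = lambda/mu = 17/33 = 0.5152

0.5152


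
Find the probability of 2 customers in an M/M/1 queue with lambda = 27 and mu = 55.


rho = 27/55; P(n) = (1-rho)*rho^n = (1-27/55)*(27/55)^2 = 0.1227

0.1227


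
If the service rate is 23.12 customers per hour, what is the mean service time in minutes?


Mean service time = 60/mu = 60/23.12 = 2.6 minutes

2.6 minutes


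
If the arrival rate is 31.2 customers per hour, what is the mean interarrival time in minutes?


Mean interarrival time = 60/lambda = 60/31.2 = 1.92 minutes

1.92 minutes


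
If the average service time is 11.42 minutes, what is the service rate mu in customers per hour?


mu = 60 / avg_service_time = 60 / 11.42 = 5.25 per hour

5.25 per hour


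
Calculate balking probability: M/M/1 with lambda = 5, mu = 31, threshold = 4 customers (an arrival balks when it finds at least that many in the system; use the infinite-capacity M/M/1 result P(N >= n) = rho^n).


P(N >= 4) = rho^4 = (5/31)^4 = 0.0007

0.0007


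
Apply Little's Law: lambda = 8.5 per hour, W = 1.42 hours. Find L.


L = lambda * W = 8.5 * 1.42 = 12.07

12.07


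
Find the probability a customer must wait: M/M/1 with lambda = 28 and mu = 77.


P(wait) = rho = lambda/mu = 28/77 = 0.3636

0.3636


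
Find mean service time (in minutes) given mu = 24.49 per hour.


Mean service time = 60/mu = 60/24.49 = 2.45 minutes

2.45 minutes


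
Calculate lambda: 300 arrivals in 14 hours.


lambda = total arrivals / time = 300 / 14 = 21.43 per hour

21.43 per hour


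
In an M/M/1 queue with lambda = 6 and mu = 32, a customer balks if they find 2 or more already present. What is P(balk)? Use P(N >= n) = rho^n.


P(N >= 2) = rho^2 = (6/32)^2 = 0.0352

0.0352


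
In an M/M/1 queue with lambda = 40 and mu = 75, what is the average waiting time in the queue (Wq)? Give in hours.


rho = 40/75; Wq = rho/(mu - lambda) = 0.0152 hours

0.0152 hours


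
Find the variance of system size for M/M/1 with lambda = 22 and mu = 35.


rho = 22/35; Var(N) = rho/(1-rho)^2 = 4.56

4.56


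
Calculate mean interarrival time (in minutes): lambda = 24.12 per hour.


Mean interarrival time = 60/lambda = 60/24.12 = 2.49 minutes

2.49 minutes


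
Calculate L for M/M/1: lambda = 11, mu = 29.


rho = 11/29; L = rho/(1-rho) = 0.61

0.61


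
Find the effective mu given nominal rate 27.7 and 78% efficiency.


Effective rate = mu * efficiency = 27.7 * 0.78 = 21.61 per hour

21.61 per hour


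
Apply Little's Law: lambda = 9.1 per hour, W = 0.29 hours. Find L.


L = lambda * W = 9.1 * 0.29 = 2.64

2.64


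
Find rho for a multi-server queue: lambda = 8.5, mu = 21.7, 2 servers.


rho = lambda / (c * mu) = 8.5 / (2 * 21.7) = 0.1959

0.1959


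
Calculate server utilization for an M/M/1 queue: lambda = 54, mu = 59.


rho = lambda/mu = 54/59 = 0.9153

0.9153


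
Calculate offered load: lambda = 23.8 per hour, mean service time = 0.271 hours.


Offered load a = lambda * E[S] = 23.8 * 0.271 = 6.45 Erlangs

6.45 Erlangs


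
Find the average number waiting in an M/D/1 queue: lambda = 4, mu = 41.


M/D/1: Lq = rho^2 / (2*(1-rho)) where rho = 4/41; Lq = 0.01

0.01


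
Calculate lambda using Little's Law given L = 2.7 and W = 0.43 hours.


lambda = L / W = 2.7 / 0.43 = 6.28 per hour

6.28 per hour


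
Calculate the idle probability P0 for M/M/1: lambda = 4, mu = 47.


P0 = 1 - rho = 1 - 4/47 = 0.9149

0.9149


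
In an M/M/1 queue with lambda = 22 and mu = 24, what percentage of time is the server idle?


Idle fraction = (1 - rho) * 100 = (1 - 22/24) * 100 = 8.3%

8.3%


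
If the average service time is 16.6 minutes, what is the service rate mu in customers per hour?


mu = 60 / avg_service_time = 60 / 16.6 = 3.61 per hour

3.61 per hour


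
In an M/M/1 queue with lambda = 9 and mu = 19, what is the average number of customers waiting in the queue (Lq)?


rho = 9/19; Lq = rho^2/(1-rho) = 0.43

0.43


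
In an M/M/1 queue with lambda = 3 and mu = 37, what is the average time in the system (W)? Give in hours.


W = 1/(mu - lambda) = 1/(37 - 3) = 0.0294 hours

0.0294 hours


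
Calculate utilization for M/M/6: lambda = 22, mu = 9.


rho = lambda/(c*mu) = 22/(6*9) = 0.4074

0.4074


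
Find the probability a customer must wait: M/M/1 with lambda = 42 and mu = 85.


P(wait) = rho = lambda/mu = 42/85 = 0.4941

0.4941


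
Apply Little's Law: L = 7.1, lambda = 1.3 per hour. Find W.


W = L / lambda = 7.1 / 1.3 = 5.4615 hours

5.4615 hours


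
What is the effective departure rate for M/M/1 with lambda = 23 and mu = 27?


For a stable queue (lambda < mu), throughput = lambda = 23 per hour

23 per hour


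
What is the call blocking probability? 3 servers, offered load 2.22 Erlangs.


B(N,A) = (A^N/N!) / sum(A^k/k!, k=0..N) with N=3, A=2.22 = 0.2429

0.2429


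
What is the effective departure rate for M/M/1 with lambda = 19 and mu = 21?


For a stable queue (lambda < mu), throughput = lambda = 19 per hour

19 per hour


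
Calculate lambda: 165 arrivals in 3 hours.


lambda = total arrivals / time = 165 / 3 = 55.0 per hour

55.0 per hour


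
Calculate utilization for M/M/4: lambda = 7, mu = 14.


rho = lambda/(c*mu) = 7/(4*14) = 0.125

0.125


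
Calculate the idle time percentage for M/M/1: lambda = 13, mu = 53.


Idle fraction = (1 - rho) * 100 = (1 - 13/53) * 100 = 75.5%

75.5%


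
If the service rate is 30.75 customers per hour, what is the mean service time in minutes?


Mean service time = 60/mu = 60/30.75 = 1.95 minutes

1.95 minutes


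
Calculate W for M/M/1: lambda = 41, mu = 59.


W = 1/(mu - lambda) = 1/(59 - 41) = 0.0556 hours

0.0556 hours


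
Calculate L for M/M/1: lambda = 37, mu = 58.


rho = 37/58; L = rho/(1-rho) = 1.76

1.76


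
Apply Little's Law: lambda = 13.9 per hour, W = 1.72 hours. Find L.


L = lambda * W = 13.9 * 1.72 = 23.91

23.91


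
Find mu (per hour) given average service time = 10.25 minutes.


mu = 60 / avg_service_time = 60 / 10.25 = 5.85 per hour

5.85 per hour


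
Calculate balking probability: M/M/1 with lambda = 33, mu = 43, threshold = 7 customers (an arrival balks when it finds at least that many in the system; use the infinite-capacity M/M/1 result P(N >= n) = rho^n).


P(N >= 7) = rho^7 = (33/43)^7 = 0.1568

0.1568
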